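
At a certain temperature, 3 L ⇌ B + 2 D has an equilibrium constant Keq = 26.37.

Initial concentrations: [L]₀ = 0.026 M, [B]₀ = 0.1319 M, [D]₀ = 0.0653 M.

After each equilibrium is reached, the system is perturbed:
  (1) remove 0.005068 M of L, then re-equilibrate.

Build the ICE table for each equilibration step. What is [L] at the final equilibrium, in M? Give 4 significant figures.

Q₀ = 32 vs Keq = 26.37 ⇒ Q>K, reverse
Step 1:
                   L          B          D
  Initial      0.026     0.1319     0.0653
  Change    0.001429 -4.7630e-04 -9.5260e-04
  Equil      0.02743     0.1314    0.06435
  solve Keq expr → x = -4.7630e-04; check Q = 26.37
Then remove 0.005068 M of L.
Step 2:
                   L          B          D
  Initial    0.02236     0.1314    0.06435
  Change    0.004177  -0.001392  -0.002784
  Equil      0.02654       0.13    0.06156
  solve Keq expr → x = -0.001392; check Q = 26.37

[L]_eq = 0.02654 M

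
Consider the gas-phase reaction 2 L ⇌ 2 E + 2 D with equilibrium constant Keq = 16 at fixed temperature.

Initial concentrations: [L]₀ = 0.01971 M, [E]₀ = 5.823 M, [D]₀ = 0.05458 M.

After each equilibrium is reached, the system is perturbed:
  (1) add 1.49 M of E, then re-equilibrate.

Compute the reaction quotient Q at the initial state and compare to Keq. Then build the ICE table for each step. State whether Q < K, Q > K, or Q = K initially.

Q₀ = 260 vs Keq = 16 ⇒ Q>K, reverse
Step 1:
                   L          E          D
  Initial    0.01971      5.823    0.05458
  Change     0.02425   -0.02425   -0.02425
  Equil      0.04396      5.799    0.03033
  solve Keq expr → x = -0.01213; check Q = 16
Then add 1.49 M of E.
Step 2:
                   L          E          D
  Initial    0.04396      7.289    0.03033
  Change    0.003993  -0.003993  -0.003993
  Equil      0.04796      7.285    0.02633
  solve Keq expr → x = -0.001997; check Q = 16

Q₀ = 260; Q > K (proceeds reverse)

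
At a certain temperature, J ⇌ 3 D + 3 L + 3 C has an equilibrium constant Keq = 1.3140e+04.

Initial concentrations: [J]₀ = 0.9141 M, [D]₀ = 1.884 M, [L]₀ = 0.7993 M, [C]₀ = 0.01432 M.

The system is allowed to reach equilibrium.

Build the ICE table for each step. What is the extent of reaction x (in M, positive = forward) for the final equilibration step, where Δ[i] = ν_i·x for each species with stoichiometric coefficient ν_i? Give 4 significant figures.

Q₀ = 1.0970e-05 vs Keq = 1.3140e+04 ⇒ Q<K, forward
Step 1:
                    J           D           L           C
  init         0.9141       1.884      0.7993     0.01432
  Δ            -0.583       1.749       1.749       1.749
  eq           0.3311       3.633       2.548       1.763
  solve Keq expr → x = 0.583; check Q = 1.3140e+04

x = 0.583 M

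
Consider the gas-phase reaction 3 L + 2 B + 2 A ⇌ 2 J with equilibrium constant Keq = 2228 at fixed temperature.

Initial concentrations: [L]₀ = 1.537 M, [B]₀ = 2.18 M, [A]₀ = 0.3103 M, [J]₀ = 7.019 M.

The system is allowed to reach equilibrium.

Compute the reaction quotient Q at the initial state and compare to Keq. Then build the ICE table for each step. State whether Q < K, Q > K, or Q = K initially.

Q₀ = 29.65 vs Keq = 2228 ⇒ Q<K, forward
Step 1:
                    L           B           A           J
  Initial       1.537        2.18      0.3103       7.019
  Change      -0.3706     -0.2471     -0.2471      0.2471
  Equil         1.166       1.933     0.06322       7.266
  solve Keq expr → x = 0.1235; check Q = 2228

Q₀ = 29.65; Q < K (proceeds forward)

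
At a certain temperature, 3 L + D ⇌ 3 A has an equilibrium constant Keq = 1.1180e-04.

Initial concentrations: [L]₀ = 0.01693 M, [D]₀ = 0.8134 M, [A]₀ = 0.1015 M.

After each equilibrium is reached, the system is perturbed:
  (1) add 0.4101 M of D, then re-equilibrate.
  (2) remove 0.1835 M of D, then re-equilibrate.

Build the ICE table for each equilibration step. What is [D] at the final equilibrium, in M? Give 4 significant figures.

Q₀ = 264.9 vs Keq = 1.1180e-04 ⇒ Q>K, reverse
Step 1:
                  L         D         A
  I         0.01693    0.8134    0.1015
  C         0.09634   0.03211  -0.09634
  E          0.1133    0.8455   0.00516
  solve Keq expr → x = -0.03211; check Q = 1.1180e-04
Then add 0.4101 M of D.
Step 2:
                  L         D         A
  I          0.1133     1.256   0.00516
  C       -6.9073e-04 -2.3024e-04 6.9073e-04
  E          0.1126     1.255  0.005851
  solve Keq expr → x = 2.3024e-04; check Q = 1.1180e-04
Then remove 0.1835 M of D.
Step 3:
                  L         D         A
  I          0.1126     1.072  0.005851
  C       2.8594e-04 9.5313e-05 -2.8594e-04
  E          0.1129     1.072  0.005565
  solve Keq expr → x = -9.5313e-05; check Q = 1.1180e-04

[D]_eq = 1.072 M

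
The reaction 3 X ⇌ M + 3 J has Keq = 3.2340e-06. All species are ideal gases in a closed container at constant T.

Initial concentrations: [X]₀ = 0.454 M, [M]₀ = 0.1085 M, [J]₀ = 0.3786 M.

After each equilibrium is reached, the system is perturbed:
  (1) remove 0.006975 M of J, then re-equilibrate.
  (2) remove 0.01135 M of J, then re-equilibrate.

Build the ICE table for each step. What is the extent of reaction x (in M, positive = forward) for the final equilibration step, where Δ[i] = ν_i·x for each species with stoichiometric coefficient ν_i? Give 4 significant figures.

x = 0.001801 M

Q₀ = 0.06292 vs Keq = 3.2340e-06 ⇒ Q>K, reverse
Step 1:
                   X          M          J
  I            0.454     0.1085     0.3786
  C           0.3113    -0.1038    -0.3113
  E           0.7653   0.004746    0.06734
  solve Keq expr → x = -0.1038; check Q = 3.2340e-06
Then remove 0.006975 M of J.
Step 2:
                   X          M          J
  I           0.7653   0.004746    0.06036
  C        -0.002814 9.3787e-04   0.002814
  E           0.7624   0.005684    0.06318
  solve Keq expr → x = 9.3787e-04; check Q = 3.2340e-06
Then remove 0.01135 M of J.
Step 3:
                   X          M          J
  I           0.7624   0.005684    0.05183
  C        -0.005403   0.001801   0.005403
  E            0.757   0.007485    0.05723
  solve Keq expr → x = 0.001801; check Q = 3.2340e-06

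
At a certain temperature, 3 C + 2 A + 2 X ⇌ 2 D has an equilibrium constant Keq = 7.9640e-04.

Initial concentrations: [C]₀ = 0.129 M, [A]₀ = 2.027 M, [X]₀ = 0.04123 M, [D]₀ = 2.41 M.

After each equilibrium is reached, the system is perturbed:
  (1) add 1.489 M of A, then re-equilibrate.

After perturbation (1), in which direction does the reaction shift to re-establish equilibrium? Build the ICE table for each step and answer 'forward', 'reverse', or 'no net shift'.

Direction: forward

Q₀ = 3.8737e+05 vs Keq = 7.9640e-04 ⇒ Q>K, reverse
Step 1:
                    C           A           X           D
  Initial       0.129       2.027     0.04123        2.41
  Change         2.49        1.66        1.66       -1.66
  Equil         2.619       3.687       1.701      0.7501
  solve Keq expr → x = -0.8299; check Q = 7.9640e-04
Then add 1.489 M of A.
Step 2:
                    C           A           X           D
  Initial       2.619       5.176       1.701      0.7501
  Change      -0.1735     -0.1157     -0.1157      0.1157
  Equil         2.445        5.06       1.585      0.8658
  solve Keq expr → x = 0.05783; check Q = 7.9640e-04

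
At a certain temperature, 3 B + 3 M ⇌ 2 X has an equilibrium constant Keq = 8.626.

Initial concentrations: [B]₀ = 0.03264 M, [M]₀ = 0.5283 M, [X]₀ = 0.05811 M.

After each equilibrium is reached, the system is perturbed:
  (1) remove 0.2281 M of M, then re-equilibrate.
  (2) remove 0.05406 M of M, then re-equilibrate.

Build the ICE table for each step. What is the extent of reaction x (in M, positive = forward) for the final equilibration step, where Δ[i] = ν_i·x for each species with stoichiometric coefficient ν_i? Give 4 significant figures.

x = -0.001336 M

Q₀ = 658.6 vs Keq = 8.626 ⇒ Q>K, reverse
Step 1:
                    B           M           X
  I           0.03264      0.5283     0.05811
  C           0.04542     0.04542    -0.03028
  E           0.07806      0.5737     0.02783
  solve Keq expr → x = -0.01514; check Q = 8.626
Then remove 0.2281 M of M.
Step 2:
                    B           M           X
  I           0.07806      0.3456     0.02783
  C           0.01479     0.01479   -0.009857
  E           0.09284      0.3604     0.01798
  solve Keq expr → x = -0.004928; check Q = 8.626
Then remove 0.05406 M of M.
Step 3:
                    B           M           X
  I           0.09284      0.3063     0.01798
  C          0.004007    0.004007   -0.002672
  E           0.09685      0.3103      0.0153
  solve Keq expr → x = -0.001336; check Q = 8.626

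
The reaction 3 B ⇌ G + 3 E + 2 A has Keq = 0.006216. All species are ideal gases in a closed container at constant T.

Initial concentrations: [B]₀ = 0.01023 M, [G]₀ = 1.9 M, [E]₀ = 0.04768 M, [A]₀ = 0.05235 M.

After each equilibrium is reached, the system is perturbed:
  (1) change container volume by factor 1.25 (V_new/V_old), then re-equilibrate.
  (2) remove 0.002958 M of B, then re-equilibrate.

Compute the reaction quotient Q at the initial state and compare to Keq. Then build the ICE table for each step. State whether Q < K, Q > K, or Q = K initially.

Q₀ = 0.5272 vs Keq = 0.006216 ⇒ Q>K, reverse
Step 1:
                   B          G          E          A
  init       0.01023        1.9    0.04768    0.05235
  Δ          0.01571  -0.005238   -0.01571   -0.01048
  eq         0.02594      1.895    0.03197    0.04187
  solve Keq expr → x = -0.005238; check Q = 0.006216
Then change container volume by factor 1.25 (V_new/V_old).
Step 2:
                   B          G          E          A
  init       0.02075      1.516    0.02557     0.0335
  Δ        -0.002198 7.3281e-04   0.002198   0.001466
  eq         0.01856      1.517    0.02777    0.03497
  solve Keq expr → x = 7.3281e-04; check Q = 0.006216
Then remove 0.002958 M of B.
Step 3:
                   B          G          E          A
  init        0.0156      1.517    0.02777    0.03497
  Δ         0.001562 -5.2083e-04  -0.001562  -0.001042
  eq         0.01716      1.516    0.02621    0.03392
  solve Keq expr → x = -5.2083e-04; check Q = 0.006216

Q₀ = 0.5272; Q > K (proceeds reverse)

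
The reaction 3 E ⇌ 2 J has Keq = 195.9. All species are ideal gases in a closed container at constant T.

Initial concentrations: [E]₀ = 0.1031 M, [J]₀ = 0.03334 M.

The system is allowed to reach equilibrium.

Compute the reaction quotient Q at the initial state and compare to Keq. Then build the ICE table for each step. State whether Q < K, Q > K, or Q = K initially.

Q₀ = 1.014; Q < K (proceeds forward)

Q₀ = 1.014 vs Keq = 195.9 ⇒ Q<K, forward
Step 1:
                  E         J
  Initial    0.1031   0.03334
  Change   -0.07096   0.04731
  Equil     0.03214   0.08065
  solve Keq expr → x = 0.02365; check Q = 195.9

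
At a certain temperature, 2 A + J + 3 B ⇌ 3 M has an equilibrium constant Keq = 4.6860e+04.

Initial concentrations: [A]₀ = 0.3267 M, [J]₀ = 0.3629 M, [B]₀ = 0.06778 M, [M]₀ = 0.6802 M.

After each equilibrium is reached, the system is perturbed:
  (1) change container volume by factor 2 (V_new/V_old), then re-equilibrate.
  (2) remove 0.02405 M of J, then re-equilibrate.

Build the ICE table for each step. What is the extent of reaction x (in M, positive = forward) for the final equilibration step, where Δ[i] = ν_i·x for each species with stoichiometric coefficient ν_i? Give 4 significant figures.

Q₀ = 2.6093e+04 vs Keq = 4.6860e+04 ⇒ Q<K, forward
Step 1:
                  A         J         B         M
  init       0.3267    0.3629   0.06778    0.6802
  Δ       -0.006801 -0.003401   -0.0102    0.0102
  eq         0.3199    0.3595   0.05758    0.6904
  solve Keq expr → x = 0.003401; check Q = 4.6860e+04
Then change container volume by factor 2 (V_new/V_old).
Step 2:
                  A         J         B         M
  init       0.1599    0.1797   0.02879    0.3452
  Δ         0.01435  0.007177   0.02153  -0.02153
  eq         0.1743    0.1869   0.05032    0.3237
  solve Keq expr → x = -0.007177; check Q = 4.6860e+04
Then remove 0.02405 M of J.
Step 3:
                  A         J         B         M
  init       0.1743    0.1629   0.05032    0.3237
  Δ        0.001184 5.9197e-04  0.001776 -0.001776
  eq         0.1755    0.1635    0.0521    0.3219
  solve Keq expr → x = -5.9197e-04; check Q = 4.6860e+04

x = -5.9197e-04 M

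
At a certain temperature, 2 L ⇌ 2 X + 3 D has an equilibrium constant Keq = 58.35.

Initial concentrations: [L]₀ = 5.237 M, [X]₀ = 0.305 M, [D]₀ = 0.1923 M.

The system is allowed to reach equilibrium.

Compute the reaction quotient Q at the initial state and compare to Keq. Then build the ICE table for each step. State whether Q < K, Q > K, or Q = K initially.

Q₀ = 2.4120e-05 vs Keq = 58.35 ⇒ Q<K, forward
Step 1:
                    L           X           D
  I             5.237       0.305      0.1923
  C            -2.462       2.462       3.693
  E             2.775       2.767       3.886
  solve Keq expr → x = 1.231; check Q = 58.35

Q₀ = 2.4120e-05; Q < K (proceeds forward)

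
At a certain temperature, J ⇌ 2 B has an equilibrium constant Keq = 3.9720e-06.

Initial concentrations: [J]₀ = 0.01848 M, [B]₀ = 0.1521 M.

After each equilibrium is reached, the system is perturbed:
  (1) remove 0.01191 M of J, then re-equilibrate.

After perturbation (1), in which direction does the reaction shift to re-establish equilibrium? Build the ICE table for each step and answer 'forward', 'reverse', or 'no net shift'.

Q₀ = 1.252 vs Keq = 3.9720e-06 ⇒ Q>K, reverse
Step 1:
                  J         B
  init      0.01848    0.1521
  Δ         0.07574   -0.1515
  eq        0.09422 6.1177e-04
  solve Keq expr → x = -0.07574; check Q = 3.9720e-06
Then remove 0.01191 M of J.
Step 2:
                  J         B
  init      0.08231 6.1177e-04
  Δ       1.9950e-05 -3.9900e-05
  eq        0.08233 5.7187e-04
  solve Keq expr → x = -1.9950e-05; check Q = 3.9720e-06

Direction: reverse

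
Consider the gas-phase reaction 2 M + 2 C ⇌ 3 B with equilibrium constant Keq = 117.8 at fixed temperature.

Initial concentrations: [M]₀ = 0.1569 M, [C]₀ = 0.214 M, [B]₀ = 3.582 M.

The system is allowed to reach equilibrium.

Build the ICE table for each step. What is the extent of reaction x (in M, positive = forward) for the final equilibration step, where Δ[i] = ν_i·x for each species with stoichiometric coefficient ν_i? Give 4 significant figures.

x = -0.2412 M

Q₀ = 4.0766e+04 vs Keq = 117.8 ⇒ Q>K, reverse
Step 1:
                    M           C           B
  init         0.1569       0.214       3.582
  Δ            0.4824      0.4824     -0.7236
  eq           0.6393      0.6964       2.858
  solve Keq expr → x = -0.2412; check Q = 117.8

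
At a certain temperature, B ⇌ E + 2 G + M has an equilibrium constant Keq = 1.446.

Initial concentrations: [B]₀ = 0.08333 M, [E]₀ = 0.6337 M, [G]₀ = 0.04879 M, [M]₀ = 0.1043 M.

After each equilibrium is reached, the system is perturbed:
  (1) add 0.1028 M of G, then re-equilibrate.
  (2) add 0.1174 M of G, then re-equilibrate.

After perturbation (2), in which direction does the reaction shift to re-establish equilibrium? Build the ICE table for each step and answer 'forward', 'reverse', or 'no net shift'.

Direction: reverse

Q₀ = 0.001888 vs Keq = 1.446 ⇒ Q<K, forward
Step 1:
                    B           E           G           M
  init        0.08333      0.6337     0.04879      0.1043
  Δ          -0.07942     0.07942      0.1588     0.07942
  eq         0.003906      0.7131      0.2076      0.1837
  solve Keq expr → x = 0.07942; check Q = 1.446
Then add 0.1028 M of G.
Step 2:
                    B           E           G           M
  init       0.003906      0.7131      0.3104      0.1837
  Δ          0.004134   -0.004134   -0.008267   -0.004134
  eq          0.00804       0.709      0.3022      0.1796
  solve Keq expr → x = -0.004134; check Q = 1.446
Then add 0.1174 M of G.
Step 3:
                    B           E           G           M
  init        0.00804       0.709      0.4196      0.1796
  Δ          0.005983   -0.005983    -0.01197   -0.005983
  eq          0.01402       0.703      0.4076      0.1736
  solve Keq expr → x = -0.005983; check Q = 1.446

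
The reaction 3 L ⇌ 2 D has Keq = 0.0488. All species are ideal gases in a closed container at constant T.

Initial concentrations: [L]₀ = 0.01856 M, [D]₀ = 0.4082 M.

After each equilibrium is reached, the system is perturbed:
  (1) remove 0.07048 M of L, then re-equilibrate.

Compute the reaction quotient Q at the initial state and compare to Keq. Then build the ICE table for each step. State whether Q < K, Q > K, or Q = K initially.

Q₀ = 2.6062e+04; Q > K (proceeds reverse)

Q₀ = 2.6062e+04 vs Keq = 0.0488 ⇒ Q>K, reverse
Step 1:
                  L         D
  init      0.01856    0.4082
  Δ          0.4916   -0.3277
  eq         0.5101   0.08049
  solve Keq expr → x = -0.1639; check Q = 0.0488
Then remove 0.07048 M of L.
Step 2:
                  L         D
  init       0.4396   0.08049
  Δ         0.01811  -0.01207
  eq         0.4578   0.06842
  solve Keq expr → x = -0.006036; check Q = 0.0488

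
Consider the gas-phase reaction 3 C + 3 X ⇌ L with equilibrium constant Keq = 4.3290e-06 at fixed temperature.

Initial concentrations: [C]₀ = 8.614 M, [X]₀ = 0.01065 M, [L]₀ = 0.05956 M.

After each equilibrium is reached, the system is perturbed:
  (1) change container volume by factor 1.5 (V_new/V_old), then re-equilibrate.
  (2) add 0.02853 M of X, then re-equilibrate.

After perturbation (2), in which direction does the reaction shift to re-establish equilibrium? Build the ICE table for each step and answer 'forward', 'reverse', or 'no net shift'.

Q₀ = 77.14 vs Keq = 4.3290e-06 ⇒ Q>K, reverse
Step 1:
                  C         X         L
  I           8.614   0.01065   0.05956
  C          0.1786    0.1786  -0.05954
  E           8.793    0.1893 1.9952e-05
  solve Keq expr → x = -0.05954; check Q = 4.3290e-06
Then change container volume by factor 1.5 (V_new/V_old).
Step 2:
                  C         X         L
  I           5.862    0.1262 1.3301e-05
  C       3.4645e-05 3.4645e-05 -1.1548e-05
  E           5.862    0.1262 1.7531e-06
  solve Keq expr → x = -1.1548e-05; check Q = 4.3290e-06
Then add 0.02853 M of X.
Step 3:
                  C         X         L
  I           5.862    0.1547 1.7531e-06
  C       -4.4326e-06 -4.4326e-06 1.4775e-06
  E           5.862    0.1547 3.2306e-06
  solve Keq expr → x = 1.4775e-06; check Q = 4.3290e-06

Direction: forward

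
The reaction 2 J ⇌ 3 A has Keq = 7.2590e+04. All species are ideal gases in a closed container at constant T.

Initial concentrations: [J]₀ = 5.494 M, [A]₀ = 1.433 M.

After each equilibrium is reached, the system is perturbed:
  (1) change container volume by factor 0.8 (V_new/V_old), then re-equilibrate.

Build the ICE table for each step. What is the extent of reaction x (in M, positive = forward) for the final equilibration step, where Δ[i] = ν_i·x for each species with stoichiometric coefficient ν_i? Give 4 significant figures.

x = -0.007806 M

Q₀ = 0.09749 vs Keq = 7.2590e+04 ⇒ Q<K, forward
Step 1:
                   J          A
  init         5.494      1.433
  Δ           -5.385      8.078
  eq          0.1089      9.511
  solve Keq expr → x = 2.693; check Q = 7.2590e+04
Then change container volume by factor 0.8 (V_new/V_old).
Step 2:
                   J          A
  init        0.1361      11.89
  Δ          0.01561   -0.02342
  eq          0.1517      11.86
  solve Keq expr → x = -0.007806; check Q = 7.2590e+04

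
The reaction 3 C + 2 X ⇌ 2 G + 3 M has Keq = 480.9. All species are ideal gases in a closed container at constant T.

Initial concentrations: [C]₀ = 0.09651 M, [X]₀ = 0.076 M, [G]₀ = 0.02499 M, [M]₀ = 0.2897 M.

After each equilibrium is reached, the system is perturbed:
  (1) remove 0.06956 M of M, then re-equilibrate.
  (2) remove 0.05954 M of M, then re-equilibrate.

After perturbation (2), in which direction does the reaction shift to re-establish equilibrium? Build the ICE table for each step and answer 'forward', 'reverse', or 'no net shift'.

Q₀ = 2.924 vs Keq = 480.9 ⇒ Q<K, forward
Step 1:
                   C          X          G          M
  I          0.09651      0.076    0.02499     0.2897
  C         -0.04668   -0.03112    0.03112    0.04668
  E          0.04983    0.04488    0.05611     0.3364
  solve Keq expr → x = 0.01556; check Q = 480.9
Then remove 0.06956 M of M.
Step 2:
                   C          X          G          M
  I          0.04983    0.04488    0.05611     0.2668
  C        -0.005394  -0.003596   0.003596   0.005394
  E          0.04444    0.04128    0.05971     0.2722
  solve Keq expr → x = 0.001798; check Q = 480.9
Then remove 0.05954 M of M.
Step 3:
                   C          X          G          M
  I          0.04444    0.04128    0.05971     0.2127
  C        -0.005243  -0.003496   0.003496   0.005243
  E          0.03919    0.03779     0.0632     0.2179
  solve Keq expr → x = 0.001748; check Q = 480.9

Direction: forward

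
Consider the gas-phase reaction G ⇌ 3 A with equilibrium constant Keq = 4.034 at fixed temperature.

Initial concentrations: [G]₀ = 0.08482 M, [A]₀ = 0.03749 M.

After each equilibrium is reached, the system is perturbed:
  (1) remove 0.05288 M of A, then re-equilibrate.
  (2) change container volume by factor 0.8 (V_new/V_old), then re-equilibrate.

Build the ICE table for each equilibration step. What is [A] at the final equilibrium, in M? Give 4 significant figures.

[A]_eq = 0.2821 M

Q₀ = 6.2122e-04 vs Keq = 4.034 ⇒ Q<K, forward
Step 1:
                  G         A
  init      0.08482   0.03749
  Δ        -0.07959    0.2388
  eq       0.005227    0.2763
  solve Keq expr → x = 0.07959; check Q = 4.034
Then remove 0.05288 M of A.
Step 2:
                  G         A
  init     0.005227    0.2234
  Δ        -0.00221  0.006631
  eq       0.003017      0.23
  solve Keq expr → x = 0.00221; check Q = 4.034
Then change container volume by factor 0.8 (V_new/V_old).
Step 3:
                  G         A
  init     0.003771    0.2875
  Δ        0.001796 -0.005388
  eq       0.005567    0.2821
  solve Keq expr → x = -0.001796; check Q = 4.034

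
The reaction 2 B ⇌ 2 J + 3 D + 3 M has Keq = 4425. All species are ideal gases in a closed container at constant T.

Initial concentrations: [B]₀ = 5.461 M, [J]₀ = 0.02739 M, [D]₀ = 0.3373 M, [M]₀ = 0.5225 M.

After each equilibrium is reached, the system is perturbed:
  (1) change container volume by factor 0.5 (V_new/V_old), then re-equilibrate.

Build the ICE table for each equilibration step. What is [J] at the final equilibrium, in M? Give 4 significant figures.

[J]_eq = 3.145 M

Q₀ = 1.3770e-07 vs Keq = 4425 ⇒ Q<K, forward
Step 1:
                    B           J           D           M
  I             5.461     0.02739      0.3373      0.5225
  C            -2.536       2.536       3.805       3.805
  E             2.925       2.564       4.142       4.327
  solve Keq expr → x = 1.268; check Q = 4425
Then change container volume by factor 0.5 (V_new/V_old).
Step 2:
                    B           J           D           M
  I             5.849       5.128       8.284       8.654
  C             1.983      -1.983      -2.974      -2.974
  E             7.832       3.145        5.31        5.68
  solve Keq expr → x = -0.9913; check Q = 4425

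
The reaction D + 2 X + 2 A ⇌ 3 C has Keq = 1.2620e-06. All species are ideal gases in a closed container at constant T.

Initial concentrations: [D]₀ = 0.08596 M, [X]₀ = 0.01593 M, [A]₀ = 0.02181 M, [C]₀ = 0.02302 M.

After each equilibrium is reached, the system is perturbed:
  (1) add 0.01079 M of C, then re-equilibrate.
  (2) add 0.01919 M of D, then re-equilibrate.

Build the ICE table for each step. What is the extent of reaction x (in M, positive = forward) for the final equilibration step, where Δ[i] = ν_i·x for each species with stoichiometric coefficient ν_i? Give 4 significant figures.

x = 1.4590e-06 M

Q₀ = 1176 vs Keq = 1.2620e-06 ⇒ Q>K, reverse
Step 1:
                    D           X           A           C
  I           0.08596     0.01593     0.02181     0.02302
  C          0.007655     0.01531     0.01531    -0.02297
  E           0.09362     0.03124     0.03712  5.4162e-05
  solve Keq expr → x = -0.007655; check Q = 1.2620e-06
Then add 0.01079 M of C.
Step 2:
                    D           X           A           C
  I           0.09362     0.03124     0.03712     0.01084
  C          0.003591    0.007182    0.007182    -0.01077
  E           0.09721     0.03842      0.0443  7.0838e-05
  solve Keq expr → x = -0.003591; check Q = 1.2620e-06
Then add 0.01919 M of D.
Step 3:
                    D           X           A           C
  I            0.1164     0.03842      0.0443  7.0838e-05
  C       -1.4590e-06 -2.9180e-06 -2.9180e-06  4.3771e-06
  E            0.1164     0.03842      0.0443  7.5215e-05
  solve Keq expr → x = 1.4590e-06; check Q = 1.2620e-06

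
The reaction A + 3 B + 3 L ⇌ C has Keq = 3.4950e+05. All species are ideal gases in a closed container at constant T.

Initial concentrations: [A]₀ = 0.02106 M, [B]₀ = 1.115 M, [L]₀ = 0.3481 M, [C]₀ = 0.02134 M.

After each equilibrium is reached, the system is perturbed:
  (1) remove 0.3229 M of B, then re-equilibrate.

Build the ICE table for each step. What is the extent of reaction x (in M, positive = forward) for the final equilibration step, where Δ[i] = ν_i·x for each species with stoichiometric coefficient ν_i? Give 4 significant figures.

x = -9.0244e-06 M

Q₀ = 17.33 vs Keq = 3.4950e+05 ⇒ Q<K, forward
Step 1:
                   A          B          L          C
  I          0.02106      1.115     0.3481    0.02134
  C         -0.02106   -0.06317   -0.06317    0.02106
  E       4.5061e-06      1.052     0.2849     0.0424
  solve Keq expr → x = 0.02106; check Q = 3.4950e+05
Then remove 0.3229 M of B.
Step 2:
                   A          B          L          C
  I       4.5061e-06     0.7289     0.2849     0.0424
  C       9.0244e-06 2.7073e-05 2.7073e-05 -9.0244e-06
  E       1.3530e-05      0.729      0.285    0.04239
  solve Keq expr → x = -9.0244e-06; check Q = 3.4950e+05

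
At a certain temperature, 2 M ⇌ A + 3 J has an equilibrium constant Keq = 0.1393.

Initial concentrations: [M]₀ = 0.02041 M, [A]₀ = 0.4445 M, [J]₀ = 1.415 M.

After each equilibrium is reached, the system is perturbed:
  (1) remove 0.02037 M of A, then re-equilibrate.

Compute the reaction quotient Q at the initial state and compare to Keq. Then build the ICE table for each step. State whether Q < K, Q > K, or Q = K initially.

Q₀ = 3023; Q > K (proceeds reverse)

Q₀ = 3023 vs Keq = 0.1393 ⇒ Q>K, reverse
Step 1:
                    M           A           J
  Initial     0.02041      0.4445       1.415
  Change        0.531     -0.2655     -0.7965
  Equil        0.5514       0.179      0.6185
  solve Keq expr → x = -0.2655; check Q = 0.1393
Then remove 0.02037 M of A.
Step 2:
                    M           A           J
  Initial      0.5514      0.1586      0.6185
  Change     -0.00865    0.004325     0.01298
  Equil        0.5428       0.163      0.6315
  solve Keq expr → x = 0.004325; check Q = 0.1393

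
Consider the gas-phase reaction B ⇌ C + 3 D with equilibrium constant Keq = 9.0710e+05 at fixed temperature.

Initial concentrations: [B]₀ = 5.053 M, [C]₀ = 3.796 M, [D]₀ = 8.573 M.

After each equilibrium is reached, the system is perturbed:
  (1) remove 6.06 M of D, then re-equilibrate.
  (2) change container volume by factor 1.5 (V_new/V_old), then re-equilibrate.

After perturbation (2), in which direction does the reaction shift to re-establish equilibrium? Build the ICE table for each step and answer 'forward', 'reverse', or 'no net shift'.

Direction: forward

Q₀ = 473.3 vs Keq = 9.0710e+05 ⇒ Q<K, forward
Step 1:
                  B         C         D
  I           5.053     3.796     8.573
  C           -4.93      4.93     14.79
  E          0.1227     8.726     23.36
  solve Keq expr → x = 4.93; check Q = 9.0710e+05
Then remove 6.06 M of D.
Step 2:
                  B         C         D
  I          0.1227     8.726      17.3
  C        -0.07058   0.07058    0.2117
  E         0.05211     8.797     17.52
  solve Keq expr → x = 0.07058; check Q = 9.0710e+05
Then change container volume by factor 1.5 (V_new/V_old).
Step 3:
                  B         C         D
  I         0.03474     5.865     11.68
  C        -0.02421   0.02421   0.07264
  E         0.01053     5.889     11.75
  solve Keq expr → x = 0.02421; check Q = 9.0710e+05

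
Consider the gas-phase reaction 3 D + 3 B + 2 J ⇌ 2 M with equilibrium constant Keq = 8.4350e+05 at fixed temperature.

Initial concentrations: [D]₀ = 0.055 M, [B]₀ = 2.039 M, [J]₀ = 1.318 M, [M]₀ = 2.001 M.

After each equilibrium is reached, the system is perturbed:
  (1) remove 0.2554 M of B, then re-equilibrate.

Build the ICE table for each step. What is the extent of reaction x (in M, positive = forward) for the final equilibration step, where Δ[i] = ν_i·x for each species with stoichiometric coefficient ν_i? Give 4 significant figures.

Q₀ = 1634 vs Keq = 8.4350e+05 ⇒ Q<K, forward
Step 1:
                    D           B           J           M
  Initial       0.055       2.039       1.318       2.001
  Change     -0.04779    -0.04779    -0.03186     0.03186
  Equil      0.007212       1.991       1.286       2.033
  solve Keq expr → x = 0.01593; check Q = 8.4350e+05
Then remove 0.2554 M of B.
Step 2:
                    D           B           J           M
  Initial    0.007212       1.736       1.286       2.033
  Change     0.001051    0.001051  7.0084e-04 -7.0084e-04
  Equil      0.008263       1.737       1.287       2.032
  solve Keq expr → x = -3.5042e-04; check Q = 8.4350e+05

x = -3.5042e-04 M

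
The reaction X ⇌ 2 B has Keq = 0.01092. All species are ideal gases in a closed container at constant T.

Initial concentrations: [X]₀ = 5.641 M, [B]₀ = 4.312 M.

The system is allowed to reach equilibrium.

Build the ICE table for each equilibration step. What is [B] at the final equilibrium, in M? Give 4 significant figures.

[B]_eq = 0.2891 M

Q₀ = 3.296 vs Keq = 0.01092 ⇒ Q>K, reverse
Step 1:
                   X          B
  Initial      5.641      4.312
  Change       2.011     -4.023
  Equil        7.652     0.2891
  solve Keq expr → x = -2.011; check Q = 0.01092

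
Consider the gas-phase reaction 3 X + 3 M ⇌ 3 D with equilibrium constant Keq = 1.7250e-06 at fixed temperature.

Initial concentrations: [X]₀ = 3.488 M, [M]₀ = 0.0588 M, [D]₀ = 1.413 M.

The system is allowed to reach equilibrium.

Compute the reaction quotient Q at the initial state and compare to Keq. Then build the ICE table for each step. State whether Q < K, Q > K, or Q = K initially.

Q₀ = 327; Q > K (proceeds reverse)

Q₀ = 327 vs Keq = 1.7250e-06 ⇒ Q>K, reverse
Step 1:
                    X           M           D
  I             3.488      0.0588       1.413
  C             1.333       1.333      -1.333
  E             4.821       1.391     0.08044
  solve Keq expr → x = -0.4442; check Q = 1.7250e-06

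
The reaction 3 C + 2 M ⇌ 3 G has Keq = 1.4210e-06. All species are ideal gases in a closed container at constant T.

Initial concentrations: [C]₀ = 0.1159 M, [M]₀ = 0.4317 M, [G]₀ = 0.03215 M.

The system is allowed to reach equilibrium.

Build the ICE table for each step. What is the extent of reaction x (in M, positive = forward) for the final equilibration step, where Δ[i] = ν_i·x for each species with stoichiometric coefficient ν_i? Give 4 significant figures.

Q₀ = 0.1145 vs Keq = 1.4210e-06 ⇒ Q>K, reverse
Step 1:
                   C          M          G
  init        0.1159     0.4317    0.03215
  Δ          0.03118    0.02078   -0.03118
  eq          0.1471     0.4525 9.7456e-04
  solve Keq expr → x = -0.01039; check Q = 1.4210e-06

x = -0.01039 M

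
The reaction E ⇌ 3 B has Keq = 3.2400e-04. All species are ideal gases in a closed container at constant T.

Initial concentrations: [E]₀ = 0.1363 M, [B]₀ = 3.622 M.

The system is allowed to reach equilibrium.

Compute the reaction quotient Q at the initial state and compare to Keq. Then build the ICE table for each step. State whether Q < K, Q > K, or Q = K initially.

Q₀ = 348.6; Q > K (proceeds reverse)

Q₀ = 348.6 vs Keq = 3.2400e-04 ⇒ Q>K, reverse
Step 1:
                    E           B
  Initial      0.1363       3.622
  Change        1.182      -3.547
  Equil         1.319     0.07531
  solve Keq expr → x = -1.182; check Q = 3.2400e-04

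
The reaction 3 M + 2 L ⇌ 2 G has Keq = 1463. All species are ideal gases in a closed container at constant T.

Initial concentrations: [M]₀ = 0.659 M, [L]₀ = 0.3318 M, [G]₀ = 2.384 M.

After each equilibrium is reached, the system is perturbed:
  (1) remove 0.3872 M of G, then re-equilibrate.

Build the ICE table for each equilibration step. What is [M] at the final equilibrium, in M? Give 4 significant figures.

[M]_eq = 0.4445 M

Q₀ = 180.4 vs Keq = 1463 ⇒ Q<K, forward
Step 1:
                  M         L         G
  I           0.659    0.3318     2.384
  C         -0.1906    -0.127     0.127
  E          0.4684    0.2048     2.511
  solve Keq expr → x = 0.06352; check Q = 1463
Then remove 0.3872 M of G.
Step 2:
                  M         L         G
  I          0.4684    0.2048     2.124
  C        -0.02396  -0.01597   0.01597
  E          0.4445    0.1888      2.14
  solve Keq expr → x = 0.007987; check Q = 1463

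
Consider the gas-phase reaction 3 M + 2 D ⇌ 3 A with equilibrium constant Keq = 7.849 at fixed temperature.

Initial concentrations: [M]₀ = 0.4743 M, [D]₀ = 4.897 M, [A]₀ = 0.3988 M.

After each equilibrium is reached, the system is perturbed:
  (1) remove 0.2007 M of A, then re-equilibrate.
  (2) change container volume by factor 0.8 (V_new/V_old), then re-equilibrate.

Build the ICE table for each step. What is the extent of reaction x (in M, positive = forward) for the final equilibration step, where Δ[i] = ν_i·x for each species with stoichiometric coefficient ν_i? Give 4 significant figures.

x = 0.005089 M

Q₀ = 0.02479 vs Keq = 7.849 ⇒ Q<K, forward
Step 1:
                   M          D          A
  init        0.4743      4.897     0.3988
  Δ           -0.341    -0.2274      0.341
  eq          0.1333       4.67     0.7398
  solve Keq expr → x = 0.1137; check Q = 7.849
Then remove 0.2007 M of A.
Step 2:
                   M          D          A
  init        0.1333       4.67     0.5391
  Δ         -0.03038   -0.02025    0.03038
  eq          0.1029      4.649     0.5695
  solve Keq expr → x = 0.01013; check Q = 7.849
Then change container volume by factor 0.8 (V_new/V_old).
Step 3:
                   M          D          A
  init        0.1286      5.812     0.7119
  Δ         -0.01527   -0.01018    0.01527
  eq          0.1133      5.802     0.7272
  solve Keq expr → x = 0.005089; check Q = 7.849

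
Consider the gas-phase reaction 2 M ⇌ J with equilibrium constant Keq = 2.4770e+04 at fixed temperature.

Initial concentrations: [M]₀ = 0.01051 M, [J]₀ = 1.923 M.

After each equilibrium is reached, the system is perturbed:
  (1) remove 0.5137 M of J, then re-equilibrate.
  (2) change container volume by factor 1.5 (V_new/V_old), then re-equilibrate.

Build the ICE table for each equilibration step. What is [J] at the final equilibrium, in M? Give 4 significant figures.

Q₀ = 1.7409e+04 vs Keq = 2.4770e+04 ⇒ Q<K, forward
Step 1:
                    M           J
  init        0.01051       1.923
  Δ         -0.001697  8.4851e-04
  eq         0.008813       1.924
  solve Keq expr → x = 8.4851e-04; check Q = 2.4770e+04
Then remove 0.5137 M of J.
Step 2:
                    M           J
  init       0.008813        1.41
  Δ         -0.001266  6.3305e-04
  eq         0.007547       1.411
  solve Keq expr → x = 6.3305e-04; check Q = 2.4770e+04
Then change container volume by factor 1.5 (V_new/V_old).
Step 3:
                    M           J
  init       0.005031      0.9405
  Δ          0.001129 -5.6445e-04
  eq          0.00616        0.94
  solve Keq expr → x = -5.6445e-04; check Q = 2.4770e+04

[J]_eq = 0.94 M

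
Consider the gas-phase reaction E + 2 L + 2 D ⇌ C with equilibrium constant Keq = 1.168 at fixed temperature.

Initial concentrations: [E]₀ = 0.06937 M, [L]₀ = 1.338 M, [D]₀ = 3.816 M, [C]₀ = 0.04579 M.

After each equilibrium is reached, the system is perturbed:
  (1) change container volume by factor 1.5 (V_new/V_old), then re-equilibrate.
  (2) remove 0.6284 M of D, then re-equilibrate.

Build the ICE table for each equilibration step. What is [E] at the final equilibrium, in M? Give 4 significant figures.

Q₀ = 0.02532 vs Keq = 1.168 ⇒ Q<K, forward
Step 1:
                  E         L         D         C
  init      0.06937     1.338     3.816   0.04579
  Δ        -0.06461   -0.1292   -0.1292   0.06461
  eq       0.004759     1.209     3.687    0.1104
  solve Keq expr → x = 0.06461; check Q = 1.168
Then change container volume by factor 1.5 (V_new/V_old).
Step 2:
                  E         L         D         C
  init     0.003173    0.8059     2.458    0.0736
  Δ        0.009869   0.01974   0.01974 -0.009869
  eq        0.01304    0.8256     2.478   0.06373
  solve Keq expr → x = -0.009869; check Q = 1.168
Then remove 0.6284 M of D.
Step 3:
                  E         L         D         C
  init      0.01304    0.8256     1.849   0.06373
  Δ        0.006871   0.01374   0.01374 -0.006871
  eq        0.01991    0.8393     1.863   0.05686
  solve Keq expr → x = -0.006871; check Q = 1.168

[E]_eq = 0.01991 M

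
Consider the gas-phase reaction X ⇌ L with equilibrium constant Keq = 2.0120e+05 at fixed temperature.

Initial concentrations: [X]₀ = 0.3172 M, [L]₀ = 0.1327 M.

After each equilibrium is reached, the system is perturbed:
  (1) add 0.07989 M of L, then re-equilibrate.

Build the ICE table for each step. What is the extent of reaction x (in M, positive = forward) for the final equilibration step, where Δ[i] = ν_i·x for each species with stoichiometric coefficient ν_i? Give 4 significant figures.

x = -3.9707e-07 M

Q₀ = 0.4183 vs Keq = 2.0120e+05 ⇒ Q<K, forward
Step 1:
                  X         L
  init       0.3172    0.1327
  Δ         -0.3172    0.3172
  eq      2.2361e-06    0.4499
  solve Keq expr → x = 0.3172; check Q = 2.0120e+05
Then add 0.07989 M of L.
Step 2:
                  X         L
  init    2.2361e-06    0.5298
  Δ       3.9707e-07 -3.9707e-07
  eq      2.6331e-06    0.5298
  solve Keq expr → x = -3.9707e-07; check Q = 2.0120e+05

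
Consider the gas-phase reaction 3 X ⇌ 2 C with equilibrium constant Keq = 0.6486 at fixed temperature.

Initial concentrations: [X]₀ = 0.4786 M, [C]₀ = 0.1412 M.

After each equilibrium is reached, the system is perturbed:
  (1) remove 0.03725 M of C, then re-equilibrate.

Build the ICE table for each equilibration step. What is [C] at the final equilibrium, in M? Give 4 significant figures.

[C]_eq = 0.1787 M

Q₀ = 0.1819 vs Keq = 0.6486 ⇒ Q<K, forward
Step 1:
                    X           C
  I            0.4786      0.1412
  C          -0.08571     0.05714
  E            0.3929      0.1983
  solve Keq expr → x = 0.02857; check Q = 0.6486
Then remove 0.03725 M of C.
Step 2:
                    X           C
  I            0.3929      0.1611
  C           -0.0264      0.0176
  E            0.3665      0.1787
  solve Keq expr → x = 0.0088; check Q = 0.6486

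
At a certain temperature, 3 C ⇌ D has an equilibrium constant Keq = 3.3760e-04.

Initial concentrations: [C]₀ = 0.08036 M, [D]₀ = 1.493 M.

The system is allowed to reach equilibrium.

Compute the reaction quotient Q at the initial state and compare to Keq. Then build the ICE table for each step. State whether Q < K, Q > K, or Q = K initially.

Q₀ = 2877; Q > K (proceeds reverse)

Q₀ = 2877 vs Keq = 3.3760e-04 ⇒ Q>K, reverse
Step 1:
                  C         D
  init      0.08036     1.493
  Δ           4.389    -1.463
  eq          4.469   0.03013
  solve Keq expr → x = -1.463; check Q = 3.3760e-04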